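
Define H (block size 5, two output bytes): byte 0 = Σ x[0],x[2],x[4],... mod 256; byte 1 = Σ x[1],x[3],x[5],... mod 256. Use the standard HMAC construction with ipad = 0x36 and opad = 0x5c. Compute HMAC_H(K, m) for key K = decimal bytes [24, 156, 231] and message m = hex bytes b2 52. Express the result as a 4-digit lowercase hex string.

Key decimal bytes [24, 156, 231] = 18 9c e7 is 3 bytes ≤ B = 5; zero-pad to 5 bytes: K' = 18 9c e7 00 00.
K' ⊕ ipad = 2e aa d1 36 36.  K' ⊕ opad = 44 c0 bb 5c 5c.
Inner input = (K'⊕ipad) ∥ m = 2e aa d1 36 36 ∥ b2 52.
Inner hash: even-index sum = 391 mod 256 = 135; odd-index sum = 402 mod 256 = 146 → 87 92.
Outer input = (K'⊕opad) ∥ inner = 44 c0 bb 5c 5c ∥ 87 92.
Outer hash (tag): even-index sum = 493 mod 256 = 237; odd-index sum = 419 mod 256 = 163 → ed a3.

eda3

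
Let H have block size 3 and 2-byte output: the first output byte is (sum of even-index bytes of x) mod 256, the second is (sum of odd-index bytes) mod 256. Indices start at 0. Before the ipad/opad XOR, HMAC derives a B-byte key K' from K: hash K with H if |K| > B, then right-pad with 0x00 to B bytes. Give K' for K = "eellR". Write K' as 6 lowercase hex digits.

|K| = 5 > B = 3, so first hash the key.
H(K): even-index sum = 291 mod 256 = 35; odd-index sum = 209 mod 256 = 209 → 23 d1.
Zero-pad H(K) = 23 d1 to 3 bytes: K' = 23 d1 00.

23d100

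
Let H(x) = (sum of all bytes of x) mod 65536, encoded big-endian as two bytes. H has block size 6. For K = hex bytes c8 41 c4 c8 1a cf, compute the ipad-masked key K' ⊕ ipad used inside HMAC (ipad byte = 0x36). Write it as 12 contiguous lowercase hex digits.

Key hex bytes c8 41 c4 c8 1a cf is exactly B = 6 bytes: K' = c8 41 c4 c8 1a cf.
XOR each byte with 0x36: c8⊕36=fe, 41⊕36=77, c4⊕36=f2, c8⊕36=fe, 1a⊕36=2c, cf⊕36=f9.

fe77f2fe2cf9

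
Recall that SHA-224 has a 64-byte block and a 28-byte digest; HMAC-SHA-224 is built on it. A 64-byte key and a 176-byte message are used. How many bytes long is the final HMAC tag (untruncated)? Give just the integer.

28

The tag is one SHA-224 digest: 28 bytes.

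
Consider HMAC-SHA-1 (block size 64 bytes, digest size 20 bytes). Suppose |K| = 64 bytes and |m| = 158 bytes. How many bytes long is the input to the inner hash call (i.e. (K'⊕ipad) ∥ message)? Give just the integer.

Key is 64 ≤ 64 bytes, zero-padded: |K'| = 64.
Inner input = (K'⊕ipad) ∥ m → 64 + 158 = 222 bytes.

222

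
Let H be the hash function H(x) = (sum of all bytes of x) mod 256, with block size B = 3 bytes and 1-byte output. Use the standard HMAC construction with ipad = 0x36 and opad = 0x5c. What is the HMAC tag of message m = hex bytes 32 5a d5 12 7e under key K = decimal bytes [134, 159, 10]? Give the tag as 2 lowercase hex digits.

79

Key decimal bytes [134, 159, 10] = 86 9f 0a is exactly B = 3 bytes: K' = 86 9f 0a.
K' ⊕ ipad = b0 a9 3c.  K' ⊕ opad = da c3 56.
Inner input = (K'⊕ipad) ∥ m = b0 a9 3c ∥ 32 5a d5 12 7e.
Inner hash: sum = 176+169+60+50+90+213+18+126 = 902; mod 256 = 134 → 86.
Outer input = (K'⊕opad) ∥ inner = da c3 56 ∥ 86.
Outer hash (tag): sum = 218+195+86+134 = 633; mod 256 = 121 → 79.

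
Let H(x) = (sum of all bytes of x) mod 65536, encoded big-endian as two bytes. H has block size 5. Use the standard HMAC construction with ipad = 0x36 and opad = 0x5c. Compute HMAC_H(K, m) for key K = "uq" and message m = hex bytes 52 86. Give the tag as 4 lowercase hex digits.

Key "uq" = 75 71 is 2 bytes ≤ B = 5; zero-pad to 5 bytes: K' = 75 71 00 00 00.
K' ⊕ ipad = 43 47 36 36 36.  K' ⊕ opad = 29 2d 5c 5c 5c.
Inner input = (K'⊕ipad) ∥ m = 43 47 36 36 36 ∥ 52 86.
Inner hash: sum = 67+71+54+54+54+82+134 = 516 → 02 04.
Outer input = (K'⊕opad) ∥ inner = 29 2d 5c 5c 5c ∥ 02 04.
Outer hash (tag): sum = 41+45+92+92+92+2+4 = 368 → 01 70.

0170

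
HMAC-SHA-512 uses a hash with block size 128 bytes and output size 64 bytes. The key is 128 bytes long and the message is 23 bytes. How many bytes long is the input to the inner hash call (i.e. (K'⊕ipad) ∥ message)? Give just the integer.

Key is 128 ≤ 128 bytes, zero-padded: |K'| = 128.
Inner input = (K'⊕ipad) ∥ m → 128 + 23 = 151 bytes.

151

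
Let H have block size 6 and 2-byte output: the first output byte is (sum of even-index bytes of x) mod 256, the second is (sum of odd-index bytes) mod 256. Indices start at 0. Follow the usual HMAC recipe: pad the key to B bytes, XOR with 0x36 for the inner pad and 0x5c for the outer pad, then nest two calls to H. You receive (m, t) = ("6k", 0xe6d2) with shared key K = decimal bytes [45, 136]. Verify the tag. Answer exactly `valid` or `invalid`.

invalid

Key decimal bytes [45, 136] = 2d 88 is 2 bytes ≤ B = 6; zero-pad to 6 bytes: K' = 2d 88 00 00 00 00.
K' ⊕ ipad = 1b be 36 36 36 36; K' ⊕ opad = 71 d4 5c 5c 5c 5c.
Inner hash: even-index sum = 189 mod 256 = 189; odd-index sum = 405 mod 256 = 149 → bd 95.
Outer hash (recomputed tag): even-index sum = 486 mod 256 = 230; odd-index sum = 545 mod 256 = 33 → e6 21.
Recomputed tag = e621; claimed = e6d2 → mismatch.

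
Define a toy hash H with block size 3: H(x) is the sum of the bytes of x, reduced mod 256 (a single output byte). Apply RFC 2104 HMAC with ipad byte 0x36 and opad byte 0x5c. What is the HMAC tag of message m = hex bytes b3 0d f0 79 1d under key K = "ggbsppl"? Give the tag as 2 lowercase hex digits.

Key "ggbsppl" = 67 67 62 73 70 70 6c is 7 bytes > B = 3, so hash it first: H(key) = ef, then zero-pad to 3 bytes: K' = ef 00 00.
K' ⊕ ipad = d9 36 36.  K' ⊕ opad = b3 5c 5c.
Inner input = (K'⊕ipad) ∥ m = d9 36 36 ∥ b3 0d f0 79 1d.
Inner hash: sum = 217+54+54+179+13+240+121+29 = 907; mod 256 = 139 → 8b.
Outer input = (K'⊕opad) ∥ inner = b3 5c 5c ∥ 8b.
Outer hash (tag): sum = 179+92+92+139 = 502; mod 256 = 246 → f6.

f6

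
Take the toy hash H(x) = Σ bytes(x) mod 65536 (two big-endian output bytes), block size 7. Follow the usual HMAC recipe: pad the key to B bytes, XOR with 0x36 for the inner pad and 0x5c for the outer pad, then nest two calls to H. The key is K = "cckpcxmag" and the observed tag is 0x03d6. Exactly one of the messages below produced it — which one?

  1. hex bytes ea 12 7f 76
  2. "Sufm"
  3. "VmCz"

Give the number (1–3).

1

Key "cckpcxmag" = 63 63 6b 70 63 78 6d 61 67 is 9 bytes > B = 7, so hash it first: H(key) = 03 b1, then zero-pad to 7 bytes: K' = 03 b1 00 00 00 00 00.
K' ⊕ ipad = 35 87 36 36 36 36 36; K' ⊕ opad = 5f ed 5c 5c 5c 5c 5c.
m1: inner = H(35 87 36 36 36 36 36 ea 12 7f 76) = 03 bb; tag = H(5f ed 5c 5c 5c 5c 5c 03 bb) = 03d6 ← matches
m2: inner = H(35 87 36 36 36 36 36 53 75 66 6d) = 03 65; tag = H(5f ed 5c 5c 5c 5c 5c 03 65) = 0380
m3: inner = H(35 87 36 36 36 36 36 56 6d 43 7a) = 03 4a; tag = H(5f ed 5c 5c 5c 5c 5c 03 4a) = 0365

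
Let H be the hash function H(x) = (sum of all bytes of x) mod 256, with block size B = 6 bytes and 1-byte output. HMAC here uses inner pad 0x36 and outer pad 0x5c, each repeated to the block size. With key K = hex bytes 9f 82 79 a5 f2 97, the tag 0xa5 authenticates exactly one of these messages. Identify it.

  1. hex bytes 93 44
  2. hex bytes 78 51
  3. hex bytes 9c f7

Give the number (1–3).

Key hex bytes 9f 82 79 a5 f2 97 is exactly B = 6 bytes: K' = 9f 82 79 a5 f2 97.
K' ⊕ ipad = a9 b4 4f 93 c4 a1; K' ⊕ opad = c3 de 25 f9 ae cb.
m1: inner = H(a9 b4 4f 93 c4 a1 93 44) = 7b; tag = H(c3 de 25 f9 ae cb 7b) = b3
m2: inner = H(a9 b4 4f 93 c4 a1 78 51) = 6d; tag = H(c3 de 25 f9 ae cb 6d) = a5 ← matches
m3: inner = H(a9 b4 4f 93 c4 a1 9c f7) = 37; tag = H(c3 de 25 f9 ae cb 37) = 6f

2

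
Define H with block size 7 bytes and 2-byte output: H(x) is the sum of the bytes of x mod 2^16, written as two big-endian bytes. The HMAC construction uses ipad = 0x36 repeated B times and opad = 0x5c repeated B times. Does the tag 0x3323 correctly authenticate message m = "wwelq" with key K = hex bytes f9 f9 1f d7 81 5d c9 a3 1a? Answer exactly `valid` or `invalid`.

Key hex bytes f9 f9 1f d7 81 5d c9 a3 1a is 9 bytes > B = 7, so hash it first: H(key) = 05 4c, then zero-pad to 7 bytes: K' = 05 4c 00 00 00 00 00.
K' ⊕ ipad = 33 7a 36 36 36 36 36; K' ⊕ opad = 59 10 5c 5c 5c 5c 5c.
Inner hash: sum = 51+122+54+54+54+54+54+119+119+101+108+113 = 1003 → 03 eb.
Outer hash (recomputed tag): sum = 89+16+92+92+92+92+92+3+235 = 803 → 03 23.
Recomputed tag = 0323; claimed = 3323 → mismatch.

invalid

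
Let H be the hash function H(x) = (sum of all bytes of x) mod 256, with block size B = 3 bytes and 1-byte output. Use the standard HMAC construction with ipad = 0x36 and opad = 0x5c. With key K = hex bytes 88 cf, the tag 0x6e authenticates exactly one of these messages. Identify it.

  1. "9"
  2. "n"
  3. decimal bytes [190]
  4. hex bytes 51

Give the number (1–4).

Key hex bytes 88 cf is 2 bytes ≤ B = 3; zero-pad to 3 bytes: K' = 88 cf 00.
K' ⊕ ipad = be f9 36; K' ⊕ opad = d4 93 5c.
m1: inner = H(be f9 36 39) = 26; tag = H(d4 93 5c 26) = e9
m2: inner = H(be f9 36 6e) = 5b; tag = H(d4 93 5c 5b) = 1e
m3: inner = H(be f9 36 be) = ab; tag = H(d4 93 5c ab) = 6e ← matches
m4: inner = H(be f9 36 51) = 3e; tag = H(d4 93 5c 3e) = 01

3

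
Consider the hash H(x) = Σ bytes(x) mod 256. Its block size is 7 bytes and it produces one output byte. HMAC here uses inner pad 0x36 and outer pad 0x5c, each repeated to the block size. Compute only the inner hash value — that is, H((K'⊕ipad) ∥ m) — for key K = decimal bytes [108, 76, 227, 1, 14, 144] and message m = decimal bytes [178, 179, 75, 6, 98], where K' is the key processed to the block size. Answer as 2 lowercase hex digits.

Key decimal bytes [108, 76, 227, 1, 14, 144] = 6c 4c e3 01 0e 90 is 6 bytes ≤ B = 7; zero-pad to 7 bytes: K' = 6c 4c e3 01 0e 90 00.
K' ⊕ ipad = 5a 7a d5 37 38 a6 36.
Inner input = 5a 7a d5 37 38 a6 36 ∥ b2 b3 4b 06 62.
Inner hash: sum = 90+122+213+55+56+166+54+178+179+75+6+98 = 1292; mod 256 = 12 → 0c.

0c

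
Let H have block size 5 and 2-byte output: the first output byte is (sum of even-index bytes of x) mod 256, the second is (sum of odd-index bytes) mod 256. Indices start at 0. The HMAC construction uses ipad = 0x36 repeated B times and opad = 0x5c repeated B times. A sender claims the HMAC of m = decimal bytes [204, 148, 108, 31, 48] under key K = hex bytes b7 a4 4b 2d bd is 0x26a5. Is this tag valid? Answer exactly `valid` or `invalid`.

invalid

Key hex bytes b7 a4 4b 2d bd is exactly B = 5 bytes: K' = b7 a4 4b 2d bd.
K' ⊕ ipad = 81 92 7d 1b 8b; K' ⊕ opad = eb f8 17 71 e1.
Inner hash: even-index sum = 572 mod 256 = 60; odd-index sum = 533 mod 256 = 21 → 3c 15.
Outer hash (recomputed tag): even-index sum = 504 mod 256 = 248; odd-index sum = 421 mod 256 = 165 → f8 a5.
Recomputed tag = f8a5; claimed = 26a5 → mismatch.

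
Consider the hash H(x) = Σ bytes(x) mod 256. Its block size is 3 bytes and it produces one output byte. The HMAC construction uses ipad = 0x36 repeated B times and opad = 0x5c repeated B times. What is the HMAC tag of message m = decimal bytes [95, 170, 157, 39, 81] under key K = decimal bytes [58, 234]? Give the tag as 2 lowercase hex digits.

b4

Key decimal bytes [58, 234] = 3a ea is 2 bytes ≤ B = 3; zero-pad to 3 bytes: K' = 3a ea 00.
K' ⊕ ipad = 0c dc 36.  K' ⊕ opad = 66 b6 5c.
Inner input = (K'⊕ipad) ∥ m = 0c dc 36 ∥ 5f aa 9d 27 51.
Inner hash: sum = 12+220+54+95+170+157+39+81 = 828; mod 256 = 60 → 3c.
Outer input = (K'⊕opad) ∥ inner = 66 b6 5c ∥ 3c.
Outer hash (tag): sum = 102+182+92+60 = 436; mod 256 = 180 → b4.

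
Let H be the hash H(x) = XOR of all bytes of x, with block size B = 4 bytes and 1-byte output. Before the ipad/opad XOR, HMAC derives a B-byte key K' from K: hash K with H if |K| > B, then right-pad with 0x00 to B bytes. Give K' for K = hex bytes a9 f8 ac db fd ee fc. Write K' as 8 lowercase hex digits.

|K| = 7 > B = 4, so first hash the key.
H(K): XOR a9⊕f8⊕ac⊕db⊕fd⊕ee⊕fc = c9.
Zero-pad H(K) = c9 to 4 bytes: K' = c9 00 00 00.

c9000000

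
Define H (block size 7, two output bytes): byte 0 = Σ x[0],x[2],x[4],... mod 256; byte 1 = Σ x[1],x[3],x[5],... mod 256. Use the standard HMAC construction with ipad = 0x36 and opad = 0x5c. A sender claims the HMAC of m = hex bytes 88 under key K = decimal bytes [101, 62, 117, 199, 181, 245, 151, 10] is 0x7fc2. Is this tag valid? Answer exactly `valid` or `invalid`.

Key decimal bytes [101, 62, 117, 199, 181, 245, 151, 10] = 65 3e 75 c7 b5 f5 97 0a is 8 bytes > B = 7, so hash it first: H(key) = 26 04, then zero-pad to 7 bytes: K' = 26 04 00 00 00 00 00.
K' ⊕ ipad = 10 32 36 36 36 36 36; K' ⊕ opad = 7a 58 5c 5c 5c 5c 5c.
Inner hash: even-index sum = 178 mod 256 = 178; odd-index sum = 294 mod 256 = 38 → b2 26.
Outer hash (recomputed tag): even-index sum = 436 mod 256 = 180; odd-index sum = 450 mod 256 = 194 → b4 c2.
Recomputed tag = b4c2; claimed = 7fc2 → mismatch.

invalid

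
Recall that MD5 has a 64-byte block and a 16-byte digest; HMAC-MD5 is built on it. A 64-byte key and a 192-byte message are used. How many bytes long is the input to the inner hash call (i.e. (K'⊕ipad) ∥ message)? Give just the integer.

Key is 64 ≤ 64 bytes, zero-padded: |K'| = 64.
Inner input = (K'⊕ipad) ∥ m → 64 + 192 = 256 bytes.

256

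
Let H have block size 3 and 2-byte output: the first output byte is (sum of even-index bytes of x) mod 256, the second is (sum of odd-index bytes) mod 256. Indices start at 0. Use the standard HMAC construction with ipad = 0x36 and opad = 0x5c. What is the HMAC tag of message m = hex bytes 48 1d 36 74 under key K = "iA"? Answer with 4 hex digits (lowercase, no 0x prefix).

Key "iA" = 69 41 is 2 bytes ≤ B = 3; zero-pad to 3 bytes: K' = 69 41 00.
K' ⊕ ipad = 5f 77 36.  K' ⊕ opad = 35 1d 5c.
Inner input = (K'⊕ipad) ∥ m = 5f 77 36 ∥ 48 1d 36 74.
Inner hash: even-index sum = 294 mod 256 = 38; odd-index sum = 245 mod 256 = 245 → 26 f5.
Outer input = (K'⊕opad) ∥ inner = 35 1d 5c ∥ 26 f5.
Outer hash (tag): even-index sum = 390 mod 256 = 134; odd-index sum = 67 mod 256 = 67 → 86 43.

8643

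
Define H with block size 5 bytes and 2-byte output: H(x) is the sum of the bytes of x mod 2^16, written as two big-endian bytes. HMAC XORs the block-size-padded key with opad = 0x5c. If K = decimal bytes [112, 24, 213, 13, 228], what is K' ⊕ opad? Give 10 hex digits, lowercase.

2c448951b8

Key decimal bytes [112, 24, 213, 13, 228] = 70 18 d5 0d e4 is exactly B = 5 bytes: K' = 70 18 d5 0d e4.
XOR each byte with 0x5c: 70⊕5c=2c, 18⊕5c=44, d5⊕5c=89, 0d⊕5c=51, e4⊕5c=b8.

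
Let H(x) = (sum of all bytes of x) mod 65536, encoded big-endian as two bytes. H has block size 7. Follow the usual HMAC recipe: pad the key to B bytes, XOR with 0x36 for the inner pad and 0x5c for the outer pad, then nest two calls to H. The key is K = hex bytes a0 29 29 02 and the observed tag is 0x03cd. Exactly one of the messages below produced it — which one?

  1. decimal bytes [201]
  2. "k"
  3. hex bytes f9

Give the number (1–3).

Key hex bytes a0 29 29 02 is 4 bytes ≤ B = 7; zero-pad to 7 bytes: K' = a0 29 29 02 00 00 00.
K' ⊕ ipad = 96 1f 1f 34 36 36 36; K' ⊕ opad = fc 75 75 5e 5c 5c 5c.
m1: inner = H(96 1f 1f 34 36 36 36 c9) = 02 73; tag = H(fc 75 75 5e 5c 5c 5c 02 73) = 03cd ← matches
m2: inner = H(96 1f 1f 34 36 36 36 6b) = 02 15; tag = H(fc 75 75 5e 5c 5c 5c 02 15) = 036f
m3: inner = H(96 1f 1f 34 36 36 36 f9) = 02 a3; tag = H(fc 75 75 5e 5c 5c 5c 02 a3) = 03fd

1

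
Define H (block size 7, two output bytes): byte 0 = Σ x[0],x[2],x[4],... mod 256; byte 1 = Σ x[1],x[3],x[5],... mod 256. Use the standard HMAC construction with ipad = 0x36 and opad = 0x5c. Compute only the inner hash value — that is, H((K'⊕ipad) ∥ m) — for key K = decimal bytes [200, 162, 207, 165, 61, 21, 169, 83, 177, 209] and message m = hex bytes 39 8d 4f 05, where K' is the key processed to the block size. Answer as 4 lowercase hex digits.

4caa

Key decimal bytes [200, 162, 207, 165, 61, 21, 169, 83, 177, 209] = c8 a2 cf a5 3d 15 a9 53 b1 d1 is 10 bytes > B = 7, so hash it first: H(key) = 2e 80, then zero-pad to 7 bytes: K' = 2e 80 00 00 00 00 00.
K' ⊕ ipad = 18 b6 36 36 36 36 36.
Inner input = 18 b6 36 36 36 36 36 ∥ 39 8d 4f 05.
Inner hash: even-index sum = 332 mod 256 = 76; odd-index sum = 426 mod 256 = 170 → 4c aa.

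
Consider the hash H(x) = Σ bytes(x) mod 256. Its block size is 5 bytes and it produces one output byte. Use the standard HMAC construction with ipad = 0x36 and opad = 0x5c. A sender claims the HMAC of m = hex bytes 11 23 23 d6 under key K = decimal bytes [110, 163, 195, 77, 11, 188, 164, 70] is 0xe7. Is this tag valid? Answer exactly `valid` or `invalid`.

Key decimal bytes [110, 163, 195, 77, 11, 188, 164, 70] = 6e a3 c3 4d 0b bc a4 46 is 8 bytes > B = 5, so hash it first: H(key) = d2, then zero-pad to 5 bytes: K' = d2 00 00 00 00.
K' ⊕ ipad = e4 36 36 36 36; K' ⊕ opad = 8e 5c 5c 5c 5c.
Inner hash: sum = 228+54+54+54+54+17+35+35+214 = 745; mod 256 = 233 → e9.
Outer hash (recomputed tag): sum = 142+92+92+92+92+233 = 743; mod 256 = 231 → e7.
Recomputed tag = e7; claimed = e7 → match.

valid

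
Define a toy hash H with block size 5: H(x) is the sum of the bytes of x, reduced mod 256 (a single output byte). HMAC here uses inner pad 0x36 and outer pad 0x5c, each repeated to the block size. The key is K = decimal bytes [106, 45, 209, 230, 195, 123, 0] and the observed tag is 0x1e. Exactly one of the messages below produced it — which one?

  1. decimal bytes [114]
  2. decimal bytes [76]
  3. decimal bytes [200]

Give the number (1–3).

Key decimal bytes [106, 45, 209, 230, 195, 123, 0] = 6a 2d d1 e6 c3 7b 00 is 7 bytes > B = 5, so hash it first: H(key) = 8c, then zero-pad to 5 bytes: K' = 8c 00 00 00 00.
K' ⊕ ipad = ba 36 36 36 36; K' ⊕ opad = d0 5c 5c 5c 5c.
m1: inner = H(ba 36 36 36 36 72) = 04; tag = H(d0 5c 5c 5c 5c 04) = 44
m2: inner = H(ba 36 36 36 36 4c) = de; tag = H(d0 5c 5c 5c 5c de) = 1e ← matches
m3: inner = H(ba 36 36 36 36 c8) = 5a; tag = H(d0 5c 5c 5c 5c 5a) = 9a

2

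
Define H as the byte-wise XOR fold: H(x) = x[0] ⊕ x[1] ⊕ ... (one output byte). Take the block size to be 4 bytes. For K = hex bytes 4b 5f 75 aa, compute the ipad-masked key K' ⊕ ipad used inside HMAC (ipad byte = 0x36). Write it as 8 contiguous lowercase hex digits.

Key hex bytes 4b 5f 75 aa is exactly B = 4 bytes: K' = 4b 5f 75 aa.
XOR each byte with 0x36: 4b⊕36=7d, 5f⊕36=69, 75⊕36=43, aa⊕36=9c.

7d69439c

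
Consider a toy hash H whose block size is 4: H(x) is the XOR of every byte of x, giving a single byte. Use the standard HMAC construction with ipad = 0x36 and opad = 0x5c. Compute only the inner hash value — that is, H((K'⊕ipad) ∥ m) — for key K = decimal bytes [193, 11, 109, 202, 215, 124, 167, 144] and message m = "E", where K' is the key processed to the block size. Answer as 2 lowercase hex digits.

b4

Key decimal bytes [193, 11, 109, 202, 215, 124, 167, 144] = c1 0b 6d ca d7 7c a7 90 is 8 bytes > B = 4, so hash it first: H(key) = f1, then zero-pad to 4 bytes: K' = f1 00 00 00.
K' ⊕ ipad = c7 36 36 36.
Inner input = c7 36 36 36 ∥ 45.
Inner hash: XOR c7⊕36⊕36⊕36⊕45 = b4.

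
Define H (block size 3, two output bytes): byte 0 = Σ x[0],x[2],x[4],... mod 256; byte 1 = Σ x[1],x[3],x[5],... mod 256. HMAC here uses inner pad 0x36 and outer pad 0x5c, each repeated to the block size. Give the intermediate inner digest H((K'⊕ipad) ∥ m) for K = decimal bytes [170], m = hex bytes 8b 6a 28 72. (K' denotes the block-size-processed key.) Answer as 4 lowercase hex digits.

aee9

Key decimal bytes [170] = aa is 1 byte ≤ B = 3; zero-pad to 3 bytes: K' = aa 00 00.
K' ⊕ ipad = 9c 36 36.
Inner input = 9c 36 36 ∥ 8b 6a 28 72.
Inner hash: even-index sum = 430 mod 256 = 174; odd-index sum = 233 mod 256 = 233 → ae e9.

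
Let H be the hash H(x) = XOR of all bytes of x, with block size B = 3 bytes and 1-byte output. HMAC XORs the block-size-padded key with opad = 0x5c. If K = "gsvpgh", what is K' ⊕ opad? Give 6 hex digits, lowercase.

415c5c

Key "gsvpgh" = 67 73 76 70 67 68 is 6 bytes > B = 3, so hash it first: H(key) = 1d, then zero-pad to 3 bytes: K' = 1d 00 00.
XOR each byte with 0x5c: 1d⊕5c=41, 00⊕5c=5c, 00⊕5c=5c.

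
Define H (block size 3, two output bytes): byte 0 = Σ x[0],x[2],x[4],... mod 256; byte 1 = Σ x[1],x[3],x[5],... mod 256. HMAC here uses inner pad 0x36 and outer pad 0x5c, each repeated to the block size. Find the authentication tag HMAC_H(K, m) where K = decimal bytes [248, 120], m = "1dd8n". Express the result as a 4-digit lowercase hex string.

Key decimal bytes [248, 120] = f8 78 is 2 bytes ≤ B = 3; zero-pad to 3 bytes: K' = f8 78 00.
K' ⊕ ipad = ce 4e 36.  K' ⊕ opad = a4 24 5c.
Inner input = (K'⊕ipad) ∥ m = ce 4e 36 ∥ 31 64 64 38 6e.
Inner hash: even-index sum = 416 mod 256 = 160; odd-index sum = 337 mod 256 = 81 → a0 51.
Outer input = (K'⊕opad) ∥ inner = a4 24 5c ∥ a0 51.
Outer hash (tag): even-index sum = 337 mod 256 = 81; odd-index sum = 196 mod 256 = 196 → 51 c4.

51c4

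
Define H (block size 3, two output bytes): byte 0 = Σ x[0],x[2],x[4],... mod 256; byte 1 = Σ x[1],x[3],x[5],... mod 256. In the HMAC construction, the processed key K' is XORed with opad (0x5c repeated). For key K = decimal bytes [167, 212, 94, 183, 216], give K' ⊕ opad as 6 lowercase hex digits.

Key decimal bytes [167, 212, 94, 183, 216] = a7 d4 5e b7 d8 is 5 bytes > B = 3, so hash it first: H(key) = dd 8b, then zero-pad to 3 bytes: K' = dd 8b 00.
XOR each byte with 0x5c: dd⊕5c=81, 8b⊕5c=d7, 00⊕5c=5c.

81d75c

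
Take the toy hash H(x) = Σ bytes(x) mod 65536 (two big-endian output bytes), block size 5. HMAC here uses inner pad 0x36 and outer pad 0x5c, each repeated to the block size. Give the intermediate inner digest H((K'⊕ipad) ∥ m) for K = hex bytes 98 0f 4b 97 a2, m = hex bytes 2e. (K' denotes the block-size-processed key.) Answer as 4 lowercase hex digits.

02c7

Key hex bytes 98 0f 4b 97 a2 is exactly B = 5 bytes: K' = 98 0f 4b 97 a2.
K' ⊕ ipad = ae 39 7d a1 94.
Inner input = ae 39 7d a1 94 ∥ 2e.
Inner hash: sum = 174+57+125+161+148+46 = 711 → 02 c7.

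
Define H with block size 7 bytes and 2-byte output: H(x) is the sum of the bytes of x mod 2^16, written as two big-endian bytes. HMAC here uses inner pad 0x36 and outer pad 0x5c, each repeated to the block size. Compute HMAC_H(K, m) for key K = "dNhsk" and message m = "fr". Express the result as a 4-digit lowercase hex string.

01ad

Key "dNhsk" = 64 4e 68 73 6b is 5 bytes ≤ B = 7; zero-pad to 7 bytes: K' = 64 4e 68 73 6b 00 00.
K' ⊕ ipad = 52 78 5e 45 5d 36 36.  K' ⊕ opad = 38 12 34 2f 37 5c 5c.
Inner input = (K'⊕ipad) ∥ m = 52 78 5e 45 5d 36 36 ∥ 66 72.
Inner hash: sum = 82+120+94+69+93+54+54+102+114 = 782 → 03 0e.
Outer input = (K'⊕opad) ∥ inner = 38 12 34 2f 37 5c 5c ∥ 03 0e.
Outer hash (tag): sum = 56+18+52+47+55+92+92+3+14 = 429 → 01 ad.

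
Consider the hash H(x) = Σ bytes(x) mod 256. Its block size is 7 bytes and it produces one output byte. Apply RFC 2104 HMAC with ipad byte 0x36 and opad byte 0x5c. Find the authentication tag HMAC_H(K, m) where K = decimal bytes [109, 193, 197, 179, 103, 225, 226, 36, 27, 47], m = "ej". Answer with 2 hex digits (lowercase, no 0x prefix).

a5

Key decimal bytes [109, 193, 197, 179, 103, 225, 226, 36, 27, 47] = 6d c1 c5 b3 67 e1 e2 24 1b 2f is 10 bytes > B = 7, so hash it first: H(key) = 3e, then zero-pad to 7 bytes: K' = 3e 00 00 00 00 00 00.
K' ⊕ ipad = 08 36 36 36 36 36 36.  K' ⊕ opad = 62 5c 5c 5c 5c 5c 5c.
Inner input = (K'⊕ipad) ∥ m = 08 36 36 36 36 36 36 ∥ 65 6a.
Inner hash: sum = 8+54+54+54+54+54+54+101+106 = 539; mod 256 = 27 → 1b.
Outer input = (K'⊕opad) ∥ inner = 62 5c 5c 5c 5c 5c 5c ∥ 1b.
Outer hash (tag): sum = 98+92+92+92+92+92+92+27 = 677; mod 256 = 165 → a5.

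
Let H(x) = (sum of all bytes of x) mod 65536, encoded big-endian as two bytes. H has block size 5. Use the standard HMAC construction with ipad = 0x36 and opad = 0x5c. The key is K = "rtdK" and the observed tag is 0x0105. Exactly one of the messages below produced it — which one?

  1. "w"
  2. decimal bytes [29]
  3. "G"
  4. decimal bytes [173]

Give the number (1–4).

Key "rtdK" = 72 74 64 4b is 4 bytes ≤ B = 5; zero-pad to 5 bytes: K' = 72 74 64 4b 00.
K' ⊕ ipad = 44 42 52 7d 36; K' ⊕ opad = 2e 28 38 17 5c.
m1: inner = H(44 42 52 7d 36 77) = 02 02; tag = H(2e 28 38 17 5c 02 02) = 0105 ← matches
m2: inner = H(44 42 52 7d 36 1d) = 01 a8; tag = H(2e 28 38 17 5c 01 a8) = 01aa
m3: inner = H(44 42 52 7d 36 47) = 01 d2; tag = H(2e 28 38 17 5c 01 d2) = 01d4
m4: inner = H(44 42 52 7d 36 ad) = 02 38; tag = H(2e 28 38 17 5c 02 38) = 013b

1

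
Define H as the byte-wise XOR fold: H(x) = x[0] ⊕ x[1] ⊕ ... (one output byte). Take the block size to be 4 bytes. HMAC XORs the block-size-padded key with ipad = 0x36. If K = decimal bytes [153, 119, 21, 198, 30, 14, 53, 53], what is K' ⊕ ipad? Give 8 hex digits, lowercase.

1b363636

Key decimal bytes [153, 119, 21, 198, 30, 14, 53, 53] = 99 77 15 c6 1e 0e 35 35 is 8 bytes > B = 4, so hash it first: H(key) = 2d, then zero-pad to 4 bytes: K' = 2d 00 00 00.
XOR each byte with 0x36: 2d⊕36=1b, 00⊕36=36, 00⊕36=36, 00⊕36=36.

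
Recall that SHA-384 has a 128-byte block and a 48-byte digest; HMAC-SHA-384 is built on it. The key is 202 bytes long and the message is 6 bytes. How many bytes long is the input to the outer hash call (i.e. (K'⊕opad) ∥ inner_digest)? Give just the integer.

176

Key is 202 > 128 bytes, so it is hashed to 48 bytes then zero-padded to 128: |K'| = 128.
Outer input = (K'⊕opad) ∥ H(inner) → 128 + 48 = 176 bytes.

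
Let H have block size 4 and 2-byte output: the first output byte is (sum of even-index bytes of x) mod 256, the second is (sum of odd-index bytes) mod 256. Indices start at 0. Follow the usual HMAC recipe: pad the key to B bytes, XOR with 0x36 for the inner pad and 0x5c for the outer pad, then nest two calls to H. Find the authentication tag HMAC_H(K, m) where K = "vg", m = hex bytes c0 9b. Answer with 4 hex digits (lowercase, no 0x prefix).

Key "vg" = 76 67 is 2 bytes ≤ B = 4; zero-pad to 4 bytes: K' = 76 67 00 00.
K' ⊕ ipad = 40 51 36 36.  K' ⊕ opad = 2a 3b 5c 5c.
Inner input = (K'⊕ipad) ∥ m = 40 51 36 36 ∥ c0 9b.
Inner hash: even-index sum = 310 mod 256 = 54; odd-index sum = 290 mod 256 = 34 → 36 22.
Outer input = (K'⊕opad) ∥ inner = 2a 3b 5c 5c ∥ 36 22.
Outer hash (tag): even-index sum = 188 mod 256 = 188; odd-index sum = 185 mod 256 = 185 → bc b9.

bcb9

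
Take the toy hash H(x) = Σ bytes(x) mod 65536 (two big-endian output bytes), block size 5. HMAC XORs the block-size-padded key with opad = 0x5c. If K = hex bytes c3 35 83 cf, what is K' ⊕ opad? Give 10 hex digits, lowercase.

9f69df935c

Key hex bytes c3 35 83 cf is 4 bytes ≤ B = 5; zero-pad to 5 bytes: K' = c3 35 83 cf 00.
XOR each byte with 0x5c: c3⊕5c=9f, 35⊕5c=69, 83⊕5c=df, cf⊕5c=93, 00⊕5c=5c.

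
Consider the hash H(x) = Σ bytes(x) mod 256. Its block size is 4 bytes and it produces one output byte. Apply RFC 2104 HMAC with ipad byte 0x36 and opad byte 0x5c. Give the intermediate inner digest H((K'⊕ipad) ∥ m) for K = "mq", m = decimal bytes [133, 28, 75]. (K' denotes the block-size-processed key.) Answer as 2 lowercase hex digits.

Key "mq" = 6d 71 is 2 bytes ≤ B = 4; zero-pad to 4 bytes: K' = 6d 71 00 00.
K' ⊕ ipad = 5b 47 36 36.
Inner input = 5b 47 36 36 ∥ 85 1c 4b.
Inner hash: sum = 91+71+54+54+133+28+75 = 506; mod 256 = 250 → fa.

fa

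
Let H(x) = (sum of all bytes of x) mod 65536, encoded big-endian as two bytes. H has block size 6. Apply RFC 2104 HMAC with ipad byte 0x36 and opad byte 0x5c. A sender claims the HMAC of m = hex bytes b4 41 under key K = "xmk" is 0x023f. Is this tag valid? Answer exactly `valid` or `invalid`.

Key "xmk" = 78 6d 6b is 3 bytes ≤ B = 6; zero-pad to 6 bytes: K' = 78 6d 6b 00 00 00.
K' ⊕ ipad = 4e 5b 5d 36 36 36; K' ⊕ opad = 24 31 37 5c 5c 5c.
Inner hash: sum = 78+91+93+54+54+54+180+65 = 669 → 02 9d.
Outer hash (recomputed tag): sum = 36+49+55+92+92+92+2+157 = 575 → 02 3f.
Recomputed tag = 023f; claimed = 023f → match.

valid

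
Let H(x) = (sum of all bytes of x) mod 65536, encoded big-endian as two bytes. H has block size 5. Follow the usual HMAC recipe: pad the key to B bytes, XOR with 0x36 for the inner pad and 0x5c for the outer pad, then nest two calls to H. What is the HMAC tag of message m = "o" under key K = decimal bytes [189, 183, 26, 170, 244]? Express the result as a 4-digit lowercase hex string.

03b8

Key decimal bytes [189, 183, 26, 170, 244] = bd b7 1a aa f4 is exactly B = 5 bytes: K' = bd b7 1a aa f4.
K' ⊕ ipad = 8b 81 2c 9c c2.  K' ⊕ opad = e1 eb 46 f6 a8.
Inner input = (K'⊕ipad) ∥ m = 8b 81 2c 9c c2 ∥ 6f.
Inner hash: sum = 139+129+44+156+194+111 = 773 → 03 05.
Outer input = (K'⊕opad) ∥ inner = e1 eb 46 f6 a8 ∥ 03 05.
Outer hash (tag): sum = 225+235+70+246+168+3+5 = 952 → 03 b8.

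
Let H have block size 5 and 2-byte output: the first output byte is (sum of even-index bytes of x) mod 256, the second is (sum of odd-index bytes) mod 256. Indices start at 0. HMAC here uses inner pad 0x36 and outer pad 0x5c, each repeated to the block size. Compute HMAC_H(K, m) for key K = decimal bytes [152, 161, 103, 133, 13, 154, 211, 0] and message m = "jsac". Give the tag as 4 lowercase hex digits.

Key decimal bytes [152, 161, 103, 133, 13, 154, 211, 0] = 98 a1 67 85 0d 9a d3 00 is 8 bytes > B = 5, so hash it first: H(key) = df c0, then zero-pad to 5 bytes: K' = df c0 00 00 00.
K' ⊕ ipad = e9 f6 36 36 36.  K' ⊕ opad = 83 9c 5c 5c 5c.
Inner input = (K'⊕ipad) ∥ m = e9 f6 36 36 36 ∥ 6a 73 61 63.
Inner hash: even-index sum = 555 mod 256 = 43; odd-index sum = 503 mod 256 = 247 → 2b f7.
Outer input = (K'⊕opad) ∥ inner = 83 9c 5c 5c 5c ∥ 2b f7.
Outer hash (tag): even-index sum = 562 mod 256 = 50; odd-index sum = 291 mod 256 = 35 → 32 23.

3223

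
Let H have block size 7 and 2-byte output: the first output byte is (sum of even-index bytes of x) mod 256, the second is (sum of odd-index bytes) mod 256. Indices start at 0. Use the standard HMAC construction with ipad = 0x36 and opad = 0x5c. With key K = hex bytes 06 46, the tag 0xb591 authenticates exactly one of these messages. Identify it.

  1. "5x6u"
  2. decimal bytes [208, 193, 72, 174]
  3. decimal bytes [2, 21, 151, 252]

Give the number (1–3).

1

Key hex bytes 06 46 is 2 bytes ≤ B = 7; zero-pad to 7 bytes: K' = 06 46 00 00 00 00 00.
K' ⊕ ipad = 30 70 36 36 36 36 36; K' ⊕ opad = 5a 1a 5c 5c 5c 5c 5c.
m1: inner = H(30 70 36 36 36 36 36 35 78 36 75) = bf 47; tag = H(5a 1a 5c 5c 5c 5c 5c bf 47) = b591 ← matches
m2: inner = H(30 70 36 36 36 36 36 d0 c1 48 ae) = 41 f4; tag = H(5a 1a 5c 5c 5c 5c 5c 41 f4) = 6213
m3: inner = H(30 70 36 36 36 36 36 02 15 97 fc) = e3 75; tag = H(5a 1a 5c 5c 5c 5c 5c e3 75) = e3b5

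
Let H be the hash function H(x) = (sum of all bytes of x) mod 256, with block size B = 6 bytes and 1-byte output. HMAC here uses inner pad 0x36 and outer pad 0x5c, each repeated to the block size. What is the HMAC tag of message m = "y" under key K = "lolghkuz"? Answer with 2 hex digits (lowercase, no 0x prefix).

Key "lolghkuz" = 6c 6f 6c 67 68 6b 75 7a is 8 bytes > B = 6, so hash it first: H(key) = 70, then zero-pad to 6 bytes: K' = 70 00 00 00 00 00.
K' ⊕ ipad = 46 36 36 36 36 36.  K' ⊕ opad = 2c 5c 5c 5c 5c 5c.
Inner input = (K'⊕ipad) ∥ m = 46 36 36 36 36 36 ∥ 79.
Inner hash: sum = 70+54+54+54+54+54+121 = 461; mod 256 = 205 → cd.
Outer input = (K'⊕opad) ∥ inner = 2c 5c 5c 5c 5c 5c ∥ cd.
Outer hash (tag): sum = 44+92+92+92+92+92+205 = 709; mod 256 = 197 → c5.

c5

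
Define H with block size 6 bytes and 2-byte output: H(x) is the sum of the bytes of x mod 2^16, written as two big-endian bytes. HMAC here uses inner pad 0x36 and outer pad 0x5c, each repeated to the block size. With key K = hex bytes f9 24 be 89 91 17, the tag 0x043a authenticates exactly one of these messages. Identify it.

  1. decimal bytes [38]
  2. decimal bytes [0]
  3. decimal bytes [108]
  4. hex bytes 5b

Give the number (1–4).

Key hex bytes f9 24 be 89 91 17 is exactly B = 6 bytes: K' = f9 24 be 89 91 17.
K' ⊕ ipad = cf 12 88 bf a7 21; K' ⊕ opad = a5 78 e2 d5 cd 4b.
m1: inner = H(cf 12 88 bf a7 21 26) = 03 16; tag = H(a5 78 e2 d5 cd 4b 03 16) = 0405
m2: inner = H(cf 12 88 bf a7 21 00) = 02 f0; tag = H(a5 78 e2 d5 cd 4b 02 f0) = 04de
m3: inner = H(cf 12 88 bf a7 21 6c) = 03 5c; tag = H(a5 78 e2 d5 cd 4b 03 5c) = 044b
m4: inner = H(cf 12 88 bf a7 21 5b) = 03 4b; tag = H(a5 78 e2 d5 cd 4b 03 4b) = 043a ← matches

4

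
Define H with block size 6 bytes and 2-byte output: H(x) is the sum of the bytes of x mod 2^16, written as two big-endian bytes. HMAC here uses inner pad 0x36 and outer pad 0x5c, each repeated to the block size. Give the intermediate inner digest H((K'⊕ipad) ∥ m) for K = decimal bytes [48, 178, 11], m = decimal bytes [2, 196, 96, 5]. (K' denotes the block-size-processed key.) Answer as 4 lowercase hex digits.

0294

Key decimal bytes [48, 178, 11] = 30 b2 0b is 3 bytes ≤ B = 6; zero-pad to 6 bytes: K' = 30 b2 0b 00 00 00.
K' ⊕ ipad = 06 84 3d 36 36 36.
Inner input = 06 84 3d 36 36 36 ∥ 02 c4 60 05.
Inner hash: sum = 6+132+61+54+54+54+2+196+96+5 = 660 → 02 94.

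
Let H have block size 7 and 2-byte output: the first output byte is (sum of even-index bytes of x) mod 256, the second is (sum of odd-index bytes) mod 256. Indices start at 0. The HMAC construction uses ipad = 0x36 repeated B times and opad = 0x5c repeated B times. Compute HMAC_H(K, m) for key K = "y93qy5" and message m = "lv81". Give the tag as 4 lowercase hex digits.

127b

Key "y93qy5" = 79 39 33 71 79 35 is 6 bytes ≤ B = 7; zero-pad to 7 bytes: K' = 79 39 33 71 79 35 00.
K' ⊕ ipad = 4f 0f 05 47 4f 03 36.  K' ⊕ opad = 25 65 6f 2d 25 69 5c.
Inner input = (K'⊕ipad) ∥ m = 4f 0f 05 47 4f 03 36 ∥ 6c 76 38 31.
Inner hash: even-index sum = 384 mod 256 = 128; odd-index sum = 253 mod 256 = 253 → 80 fd.
Outer input = (K'⊕opad) ∥ inner = 25 65 6f 2d 25 69 5c ∥ 80 fd.
Outer hash (tag): even-index sum = 530 mod 256 = 18; odd-index sum = 379 mod 256 = 123 → 12 7b.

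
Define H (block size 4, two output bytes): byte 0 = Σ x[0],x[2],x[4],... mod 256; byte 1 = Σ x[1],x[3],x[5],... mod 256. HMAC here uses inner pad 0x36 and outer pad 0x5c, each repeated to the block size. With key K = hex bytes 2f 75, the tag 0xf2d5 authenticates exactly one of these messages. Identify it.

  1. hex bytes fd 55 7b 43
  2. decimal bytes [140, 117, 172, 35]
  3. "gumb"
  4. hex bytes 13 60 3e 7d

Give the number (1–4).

3

Key hex bytes 2f 75 is 2 bytes ≤ B = 4; zero-pad to 4 bytes: K' = 2f 75 00 00.
K' ⊕ ipad = 19 43 36 36; K' ⊕ opad = 73 29 5c 5c.
m1: inner = H(19 43 36 36 fd 55 7b 43) = c7 11; tag = H(73 29 5c 5c c7 11) = 9696
m2: inner = H(19 43 36 36 8c 75 ac 23) = 87 11; tag = H(73 29 5c 5c 87 11) = 5696
m3: inner = H(19 43 36 36 67 75 6d 62) = 23 50; tag = H(73 29 5c 5c 23 50) = f2d5 ← matches
m4: inner = H(19 43 36 36 13 60 3e 7d) = a0 56; tag = H(73 29 5c 5c a0 56) = 6fdb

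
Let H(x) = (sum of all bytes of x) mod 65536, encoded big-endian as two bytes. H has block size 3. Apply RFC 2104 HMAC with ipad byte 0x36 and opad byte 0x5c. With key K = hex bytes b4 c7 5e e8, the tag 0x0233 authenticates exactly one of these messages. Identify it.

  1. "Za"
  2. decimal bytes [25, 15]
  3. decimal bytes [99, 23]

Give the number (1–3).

Key hex bytes b4 c7 5e e8 is 4 bytes > B = 3, so hash it first: H(key) = 02 c1, then zero-pad to 3 bytes: K' = 02 c1 00.
K' ⊕ ipad = 34 f7 36; K' ⊕ opad = 5e 9d 5c.
m1: inner = H(34 f7 36 5a 61) = 02 1c; tag = H(5e 9d 5c 02 1c) = 0175
m2: inner = H(34 f7 36 19 0f) = 01 89; tag = H(5e 9d 5c 01 89) = 01e1
m3: inner = H(34 f7 36 63 17) = 01 db; tag = H(5e 9d 5c 01 db) = 0233 ← matches

3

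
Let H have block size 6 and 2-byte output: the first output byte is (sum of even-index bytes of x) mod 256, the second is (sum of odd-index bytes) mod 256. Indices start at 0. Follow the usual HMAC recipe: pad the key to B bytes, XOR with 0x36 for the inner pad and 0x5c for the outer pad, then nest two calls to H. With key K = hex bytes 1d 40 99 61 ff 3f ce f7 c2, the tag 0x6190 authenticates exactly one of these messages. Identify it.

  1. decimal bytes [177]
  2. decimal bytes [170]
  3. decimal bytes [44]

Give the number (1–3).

Key hex bytes 1d 40 99 61 ff 3f ce f7 c2 is 9 bytes > B = 6, so hash it first: H(key) = 45 d7, then zero-pad to 6 bytes: K' = 45 d7 00 00 00 00.
K' ⊕ ipad = 73 e1 36 36 36 36; K' ⊕ opad = 19 8b 5c 5c 5c 5c.
m1: inner = H(73 e1 36 36 36 36 b1) = 90 4d; tag = H(19 8b 5c 5c 5c 5c 90 4d) = 6190 ← matches
m2: inner = H(73 e1 36 36 36 36 aa) = 89 4d; tag = H(19 8b 5c 5c 5c 5c 89 4d) = 5a90
m3: inner = H(73 e1 36 36 36 36 2c) = 0b 4d; tag = H(19 8b 5c 5c 5c 5c 0b 4d) = dc90

1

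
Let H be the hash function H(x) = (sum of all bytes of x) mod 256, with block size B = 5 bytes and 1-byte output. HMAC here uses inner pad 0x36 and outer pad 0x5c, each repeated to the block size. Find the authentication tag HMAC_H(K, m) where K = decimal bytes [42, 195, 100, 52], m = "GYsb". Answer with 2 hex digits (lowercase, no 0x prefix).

Key decimal bytes [42, 195, 100, 52] = 2a c3 64 34 is 4 bytes ≤ B = 5; zero-pad to 5 bytes: K' = 2a c3 64 34 00.
K' ⊕ ipad = 1c f5 52 02 36.  K' ⊕ opad = 76 9f 38 68 5c.
Inner input = (K'⊕ipad) ∥ m = 1c f5 52 02 36 ∥ 47 59 73 62.
Inner hash: sum = 28+245+82+2+54+71+89+115+98 = 784; mod 256 = 16 → 10.
Outer input = (K'⊕opad) ∥ inner = 76 9f 38 68 5c ∥ 10.
Outer hash (tag): sum = 118+159+56+104+92+16 = 545; mod 256 = 33 → 21.

21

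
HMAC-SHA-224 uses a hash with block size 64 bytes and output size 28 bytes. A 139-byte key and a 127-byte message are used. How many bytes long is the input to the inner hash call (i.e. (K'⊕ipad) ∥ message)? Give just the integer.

Key is 139 > 64 bytes, so it is hashed to 28 bytes then zero-padded to 64: |K'| = 64.
Inner input = (K'⊕ipad) ∥ m → 64 + 127 = 191 bytes.

191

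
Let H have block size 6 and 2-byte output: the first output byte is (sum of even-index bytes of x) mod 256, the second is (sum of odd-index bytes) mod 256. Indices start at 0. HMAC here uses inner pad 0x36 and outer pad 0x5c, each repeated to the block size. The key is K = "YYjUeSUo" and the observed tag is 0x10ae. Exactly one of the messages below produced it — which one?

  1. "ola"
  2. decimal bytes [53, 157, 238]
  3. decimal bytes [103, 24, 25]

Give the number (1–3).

Key "YYjUeSUo" = 59 59 6a 55 65 53 55 6f is 8 bytes > B = 6, so hash it first: H(key) = 7d 70, then zero-pad to 6 bytes: K' = 7d 70 00 00 00 00.
K' ⊕ ipad = 4b 46 36 36 36 36; K' ⊕ opad = 21 2c 5c 5c 5c 5c.
m1: inner = H(4b 46 36 36 36 36 6f 6c 61) = 87 1e; tag = H(21 2c 5c 5c 5c 5c 87 1e) = 6002
m2: inner = H(4b 46 36 36 36 36 35 9d ee) = da 4f; tag = H(21 2c 5c 5c 5c 5c da 4f) = b333
m3: inner = H(4b 46 36 36 36 36 67 18 19) = 37 ca; tag = H(21 2c 5c 5c 5c 5c 37 ca) = 10ae ← matches

3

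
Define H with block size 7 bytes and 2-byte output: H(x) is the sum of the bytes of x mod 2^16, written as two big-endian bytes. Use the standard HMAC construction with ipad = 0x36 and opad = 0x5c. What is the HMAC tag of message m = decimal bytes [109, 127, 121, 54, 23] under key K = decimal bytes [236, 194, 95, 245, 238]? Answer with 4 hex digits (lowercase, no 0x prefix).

0459

Key decimal bytes [236, 194, 95, 245, 238] = ec c2 5f f5 ee is 5 bytes ≤ B = 7; zero-pad to 7 bytes: K' = ec c2 5f f5 ee 00 00.
K' ⊕ ipad = da f4 69 c3 d8 36 36.  K' ⊕ opad = b0 9e 03 a9 b2 5c 5c.
Inner input = (K'⊕ipad) ∥ m = da f4 69 c3 d8 36 36 ∥ 6d 7f 79 36 17.
Inner hash: sum = 218+244+105+195+216+54+54+109+127+121+54+23 = 1520 → 05 f0.
Outer input = (K'⊕opad) ∥ inner = b0 9e 03 a9 b2 5c 5c ∥ 05 f0.
Outer hash (tag): sum = 176+158+3+169+178+92+92+5+240 = 1113 → 04 59.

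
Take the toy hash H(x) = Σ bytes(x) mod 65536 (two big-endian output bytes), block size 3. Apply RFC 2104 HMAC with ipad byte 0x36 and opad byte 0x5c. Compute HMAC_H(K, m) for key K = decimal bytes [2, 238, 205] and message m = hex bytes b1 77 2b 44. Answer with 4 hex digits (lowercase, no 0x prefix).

0242

Key decimal bytes [2, 238, 205] = 02 ee cd is exactly B = 3 bytes: K' = 02 ee cd.
K' ⊕ ipad = 34 d8 fb.  K' ⊕ opad = 5e b2 91.
Inner input = (K'⊕ipad) ∥ m = 34 d8 fb ∥ b1 77 2b 44.
Inner hash: sum = 52+216+251+177+119+43+68 = 926 → 03 9e.
Outer input = (K'⊕opad) ∥ inner = 5e b2 91 ∥ 03 9e.
Outer hash (tag): sum = 94+178+145+3+158 = 578 → 02 42.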